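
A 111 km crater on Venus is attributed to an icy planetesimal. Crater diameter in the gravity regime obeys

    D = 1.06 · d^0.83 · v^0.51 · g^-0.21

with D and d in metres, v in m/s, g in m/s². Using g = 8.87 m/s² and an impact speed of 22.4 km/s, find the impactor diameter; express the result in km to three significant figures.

d ≈ 4.12 km

Rearranging for d: d = [D / (1.06 · 22400^0.51 · 8.87^-0.21)]^(1/0.83).
D = 111000 m.
22400^0.51 = 165.4
8.87^-0.21 = 0.6323
Denominator = 1.06 × 165.4 × 0.6323 = 110.9
D / 110.9 = 111000 / 110.9 = 1001
d = 1001^(1/0.83) = 1001^1.2048 = 4120 m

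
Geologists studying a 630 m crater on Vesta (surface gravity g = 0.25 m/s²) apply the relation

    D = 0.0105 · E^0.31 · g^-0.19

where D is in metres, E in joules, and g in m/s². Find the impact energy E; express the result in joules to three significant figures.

E ≈ 1.11 × 10^15 J

Rearranging: E = [D / (0.0105 · g^-0.19)]^(1/0.31).
g^-0.19 = 0.25^-0.19 = 1.301
D / (0.0105 × 1.301) = 630 / (0.01366) = 4.612 × 10^4
E = (4.612 × 10^4)^3.2258 = 1.109 × 10^15 J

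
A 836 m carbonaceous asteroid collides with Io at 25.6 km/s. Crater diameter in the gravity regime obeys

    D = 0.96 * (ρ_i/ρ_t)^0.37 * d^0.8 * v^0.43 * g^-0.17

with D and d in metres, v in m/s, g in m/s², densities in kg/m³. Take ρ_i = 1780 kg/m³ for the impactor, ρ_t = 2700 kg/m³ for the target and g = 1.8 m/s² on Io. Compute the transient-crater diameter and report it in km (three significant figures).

D ≈ 12.7 km

In SI units: v = 25600 m/s.
(ρ_i/ρ_t)^0.37 = (1780/2700)^0.37 = 0.8571
d^0.8 = 836^0.8 = 217.7
v^0.43 = 25600^0.43 = 78.62
g^-0.17 = 1.8^-0.17 = 0.9049
D = 0.96 × 0.8571 × 217.7 × 78.62 × 0.9049 = 12744 m
   = 12.74 km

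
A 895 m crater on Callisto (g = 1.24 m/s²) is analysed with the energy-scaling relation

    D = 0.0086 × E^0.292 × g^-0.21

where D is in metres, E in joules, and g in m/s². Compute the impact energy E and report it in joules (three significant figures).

Rearranging: E = [D / (0.0086 · g^-0.21)]^(1/0.292).
g^-0.21 = 1.24^-0.21 = 0.9558
D / (0.0086 × 0.9558) = 895 / (8.220 × 10^-3) = 1.089 × 10^5
E = (1.089 × 10^5)^3.4247 = 1.780 × 10^17 J

E ≈ 1.78 × 10^17 J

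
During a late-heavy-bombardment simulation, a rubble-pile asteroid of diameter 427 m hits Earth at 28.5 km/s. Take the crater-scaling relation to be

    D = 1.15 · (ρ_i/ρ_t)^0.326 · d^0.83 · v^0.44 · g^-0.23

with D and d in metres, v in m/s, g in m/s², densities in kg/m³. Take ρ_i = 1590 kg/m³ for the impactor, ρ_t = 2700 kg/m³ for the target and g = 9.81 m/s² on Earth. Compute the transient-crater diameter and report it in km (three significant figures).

D ≈ 7.96 km

In SI units: v = 28500 m/s.
(ρ_i/ρ_t)^0.326 = (1590/2700)^0.326 = 0.8415
d^0.83 = 427^0.83 = 152.5
v^0.44 = 28500^0.44 = 91.23
g^-0.23 = 9.81^-0.23 = 0.5914
D = 1.15 × 0.8415 × 152.5 × 91.23 × 0.5914 = 7962 m
   = 7.962 km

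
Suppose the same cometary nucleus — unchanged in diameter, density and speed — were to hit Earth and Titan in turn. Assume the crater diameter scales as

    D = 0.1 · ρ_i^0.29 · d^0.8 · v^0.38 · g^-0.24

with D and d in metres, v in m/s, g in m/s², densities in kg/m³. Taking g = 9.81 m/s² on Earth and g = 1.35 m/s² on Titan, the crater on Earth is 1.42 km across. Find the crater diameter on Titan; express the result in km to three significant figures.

D ≈ 2.29 km

All impactor-dependent factors cancel in the ratio, leaving D_Titan/D_Earth = (g_Titan/g_Earth)^-0.24.
(1.35/9.81)^-0.24 = 0.1376^-0.24 = 1.610
D_Titan = 1.610 × 1.42 km = 2.29 km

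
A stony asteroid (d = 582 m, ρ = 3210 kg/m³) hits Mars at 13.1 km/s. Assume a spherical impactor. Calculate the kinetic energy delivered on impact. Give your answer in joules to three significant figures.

E ≈ 2.84 × 10^19 J

v = 13100 m/s.
Mass m = (π/6) ρ d³ = (π/6) × 3210 × (582)³ = 3.313 × 10^11 kg
E = ½ m v² = 0.5 × 3.313 × 10^11 × (13100)² = 2.843 × 10^19 J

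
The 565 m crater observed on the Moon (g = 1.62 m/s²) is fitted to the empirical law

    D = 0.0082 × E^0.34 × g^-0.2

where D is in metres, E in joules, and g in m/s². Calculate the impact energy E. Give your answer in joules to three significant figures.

E ≈ 2.26 × 10^14 J

Rearranging: E = [D / (0.0082 · g^-0.2)]^(1/0.34).
g^-0.2 = 1.62^-0.2 = 0.9080
D / (0.0082 × 0.9080) = 565 / (7.446 × 10^-3) = 7.588 × 10^4
E = (7.588 × 10^4)^2.9412 = 2.256 × 10^14 J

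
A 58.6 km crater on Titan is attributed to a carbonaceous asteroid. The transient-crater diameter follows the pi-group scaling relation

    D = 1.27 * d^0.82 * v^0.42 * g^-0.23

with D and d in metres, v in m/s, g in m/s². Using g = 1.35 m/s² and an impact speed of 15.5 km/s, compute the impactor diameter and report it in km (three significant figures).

Rearranging for d: d = [D / (1.27 · 15500^0.42 · 1.35^-0.23)]^(1/0.82).
D = 58600 m.
15500^0.42 = 57.54
1.35^-0.23 = 0.9333
Denominator = 1.27 × 57.54 × 0.9333 = 68.20
D / 68.20 = 58600 / 68.20 = 859.2
d = 859.2^(1/0.82) = 859.2^1.2195 = 3786 m

d ≈ 3.79 km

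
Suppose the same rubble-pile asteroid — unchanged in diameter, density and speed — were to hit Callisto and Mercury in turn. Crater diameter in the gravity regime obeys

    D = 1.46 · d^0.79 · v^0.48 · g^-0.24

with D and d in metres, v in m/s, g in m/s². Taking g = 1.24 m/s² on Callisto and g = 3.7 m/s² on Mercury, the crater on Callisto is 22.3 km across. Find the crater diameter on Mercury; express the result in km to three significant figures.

All impactor-dependent factors cancel in the ratio, leaving D_Mercury/D_Callisto = (g_Mercury/g_Callisto)^-0.24.
(3.7/1.24)^-0.24 = 2.984^-0.24 = 0.7692
D_Mercury = 0.7692 × 22.3 km = 17.2 km

D ≈ 17.2 km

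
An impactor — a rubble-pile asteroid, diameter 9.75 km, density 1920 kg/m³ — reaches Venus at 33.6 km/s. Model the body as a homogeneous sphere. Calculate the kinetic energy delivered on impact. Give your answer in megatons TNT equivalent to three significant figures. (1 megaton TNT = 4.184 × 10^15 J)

d = 9750 m; v = 33600 m/s.
Mass m = (π/6) ρ d³ = (π/6) × 1920 × (9750)³ = 9.318 × 10^14 kg
E = ½ m v² = 0.5 × 9.318 × 10^14 × (33600)² = 5.260 × 10^23 J
   = 5.260 × 10^23 / 4.184×10^15 = 1.257 × 10^8 Mt

E ≈ 1.26 × 10^8 Mt TNT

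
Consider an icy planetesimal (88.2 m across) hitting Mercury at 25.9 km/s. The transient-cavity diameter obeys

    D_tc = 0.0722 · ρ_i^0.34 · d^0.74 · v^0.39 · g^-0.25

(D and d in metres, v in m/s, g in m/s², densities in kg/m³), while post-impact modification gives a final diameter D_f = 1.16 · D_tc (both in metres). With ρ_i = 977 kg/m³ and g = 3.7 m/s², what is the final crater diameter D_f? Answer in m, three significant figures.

v = 25900 m/s.
ρ_i^0.34 = 977^0.34 = 10.39
d^0.74 = 88.2^0.74 = 27.52
v^0.39 = 25900^0.39 = 52.62
g^-0.25 = 3.7^-0.25 = 0.7210
D_tc = 0.0722 × 10.39 × 27.52 × 52.62 × 0.7210 = 783.2 m
D_f = 1.16 × 783.2 = 908.5 m

D_f ≈ 909 m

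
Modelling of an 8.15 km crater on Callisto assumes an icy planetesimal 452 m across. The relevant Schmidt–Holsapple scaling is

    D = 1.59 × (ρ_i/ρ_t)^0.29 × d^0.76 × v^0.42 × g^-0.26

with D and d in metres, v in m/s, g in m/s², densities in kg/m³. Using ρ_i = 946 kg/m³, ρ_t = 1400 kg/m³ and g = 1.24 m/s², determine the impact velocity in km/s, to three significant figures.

v ≈ 16.0 km/s

Rearranging for v: v = [D / (1.59 · (946/1400)^0.29 · 452^0.76 · 1.24^-0.26)]^(1/0.42).
D = 8150 m.
(946/1400)^0.29 = 0.8925
452^0.76 = 104.2
1.24^-0.26 = 0.9456
Denominator = 1.59 × 0.8925 × 104.2 × 0.9456 = 139.8
D / 139.8 = 8150 / 139.8 = 58.30
v = 58.30^(1/0.42) = 58.30^2.381 = 15998 m/s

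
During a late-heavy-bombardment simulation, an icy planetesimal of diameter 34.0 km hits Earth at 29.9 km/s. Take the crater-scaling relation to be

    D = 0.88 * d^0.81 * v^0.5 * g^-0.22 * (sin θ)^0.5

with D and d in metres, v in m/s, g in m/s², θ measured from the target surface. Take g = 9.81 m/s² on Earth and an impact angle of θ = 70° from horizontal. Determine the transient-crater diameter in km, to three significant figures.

In SI units: d = 34000 m, v = 29900 m/s.
d^0.81 = 34000^0.81 = 4683
v^0.5 = 29900^0.5 = 172.9
g^-0.22 = 9.81^-0.22 = 0.6051
(sin 70°)^0.5 = 0.9397^0.5 = 0.9694
D = 0.88 × 4683 × 172.9 × 0.6051 × 0.9694 = 4.180 × 10^5 m
   = 418.0 km

D ≈ 418 km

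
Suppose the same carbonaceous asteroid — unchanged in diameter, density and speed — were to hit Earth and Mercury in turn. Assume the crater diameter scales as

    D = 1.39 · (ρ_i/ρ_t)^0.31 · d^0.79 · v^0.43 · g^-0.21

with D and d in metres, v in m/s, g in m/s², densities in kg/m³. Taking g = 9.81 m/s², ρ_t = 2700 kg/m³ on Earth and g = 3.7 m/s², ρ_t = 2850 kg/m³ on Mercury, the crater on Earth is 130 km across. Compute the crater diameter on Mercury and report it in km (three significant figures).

The impactor-only factors (d, v, ρ_i) cancel in the ratio, leaving D_Mercury/D_Earth = (g_Mercury/g_Earth)^-0.21 · (ρ_t,Earth/ρ_t,Mercury)^0.31.
(3.7/9.81)^-0.21 = 0.3772^-0.21 = 1.227
(2700/2850)^0.31 = 0.9474^0.31 = 0.9834
Ratio = 1.227 × 0.9834 = 1.207
D_Mercury = 1.207 × 130 km = 157 km

D ≈ 157 km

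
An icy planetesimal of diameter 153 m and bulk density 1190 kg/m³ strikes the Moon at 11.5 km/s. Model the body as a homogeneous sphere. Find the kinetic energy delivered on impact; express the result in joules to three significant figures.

E ≈ 1.48 × 10^17 J

v = 11500 m/s.
Mass m = (π/6) ρ d³ = (π/6) × 1190 × (153)³ = 2.232 × 10^9 kg
E = ½ m v² = 0.5 × 2.232 × 10^9 × (11500)² = 1.476 × 10^17 J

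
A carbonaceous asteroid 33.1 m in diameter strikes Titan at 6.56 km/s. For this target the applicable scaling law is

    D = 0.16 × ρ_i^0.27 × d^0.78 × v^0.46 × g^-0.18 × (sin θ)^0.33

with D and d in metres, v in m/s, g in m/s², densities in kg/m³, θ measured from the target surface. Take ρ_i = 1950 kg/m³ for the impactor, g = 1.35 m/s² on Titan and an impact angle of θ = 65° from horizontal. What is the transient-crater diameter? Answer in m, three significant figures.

D ≈ 991 m

In SI units: v = 6560 m/s.
ρ_i^0.27 = 1950^0.27 = 7.732
d^0.78 = 33.1^0.78 = 15.33
v^0.46 = 6560^0.46 = 56.99
g^-0.18 = 1.35^-0.18 = 0.9474
(sin 65°)^0.33 = 0.9063^0.33 = 0.9681
D = 0.16 × 7.732 × 15.33 × 56.99 × 0.9474 × 0.9681 = 991.3 m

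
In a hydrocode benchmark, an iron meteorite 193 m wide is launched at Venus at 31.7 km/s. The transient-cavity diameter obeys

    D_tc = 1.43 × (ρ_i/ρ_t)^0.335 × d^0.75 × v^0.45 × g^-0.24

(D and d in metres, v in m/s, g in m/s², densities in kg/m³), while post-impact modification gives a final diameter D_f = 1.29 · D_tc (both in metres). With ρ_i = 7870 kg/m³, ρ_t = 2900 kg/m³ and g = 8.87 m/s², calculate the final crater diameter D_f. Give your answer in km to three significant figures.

v = 31700 m/s.
(ρ_i/ρ_t)^0.335 = (7870/2900)^0.335 = 1.397
d^0.75 = 193^0.75 = 51.78
v^0.45 = 31700^0.45 = 106.0
g^-0.24 = 8.87^-0.24 = 0.5922
D_tc = 1.43 × 1.397 × 51.78 × 106.0 × 0.5922 = 6493 m
D_f = 1.29 × 6493 = 8376 m
     = 8.376 km

D_f ≈ 8.38 km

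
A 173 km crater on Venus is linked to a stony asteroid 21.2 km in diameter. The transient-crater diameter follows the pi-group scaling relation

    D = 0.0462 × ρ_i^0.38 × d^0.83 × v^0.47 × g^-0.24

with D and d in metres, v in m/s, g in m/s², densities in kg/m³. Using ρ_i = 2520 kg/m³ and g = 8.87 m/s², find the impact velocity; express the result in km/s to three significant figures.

Rearranging for v: v = [D / (0.0462 · 2520^0.38 · 21200^0.83 · 8.87^-0.24)]^(1/0.47).
D = 173000 m.
2520^0.38 = 19.61
21200^0.83 = 3898
8.87^-0.24 = 0.5922
Denominator = 0.0462 × 19.61 × 3898 × 0.5922 = 2091
D / 2091 = 173000 / 2091 = 82.74
v = 82.74^(1/0.47) = 82.74^2.1277 = 12032 m/s

v ≈ 12.0 km/s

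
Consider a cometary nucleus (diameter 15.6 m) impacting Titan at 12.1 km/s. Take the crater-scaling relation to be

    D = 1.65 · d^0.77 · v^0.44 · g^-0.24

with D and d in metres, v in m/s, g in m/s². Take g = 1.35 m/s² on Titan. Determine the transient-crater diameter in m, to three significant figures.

D ≈ 797 m

In SI units: v = 12100 m/s.
d^0.77 = 15.6^0.77 = 8.293
v^0.44 = 12100^0.44 = 62.58
g^-0.24 = 1.35^-0.24 = 0.9305
D = 1.65 × 8.293 × 62.58 × 0.9305 = 796.8 m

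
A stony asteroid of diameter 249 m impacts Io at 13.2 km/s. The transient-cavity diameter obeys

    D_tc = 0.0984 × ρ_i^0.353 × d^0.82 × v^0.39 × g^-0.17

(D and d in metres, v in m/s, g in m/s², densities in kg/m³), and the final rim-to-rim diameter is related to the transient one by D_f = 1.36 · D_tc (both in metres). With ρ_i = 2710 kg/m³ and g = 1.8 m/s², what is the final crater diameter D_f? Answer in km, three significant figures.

D_f ≈ 7.36 km

v = 13200 m/s.
ρ_i^0.353 = 2710^0.353 = 16.29
d^0.82 = 249^0.82 = 92.23
v^0.39 = 13200^0.39 = 40.46
g^-0.17 = 1.8^-0.17 = 0.9049
D_tc = 0.0984 × 16.29 × 92.23 × 40.46 × 0.9049 = 5413 m
D_f = 1.36 × 5413 = 7362 m
     = 7.362 km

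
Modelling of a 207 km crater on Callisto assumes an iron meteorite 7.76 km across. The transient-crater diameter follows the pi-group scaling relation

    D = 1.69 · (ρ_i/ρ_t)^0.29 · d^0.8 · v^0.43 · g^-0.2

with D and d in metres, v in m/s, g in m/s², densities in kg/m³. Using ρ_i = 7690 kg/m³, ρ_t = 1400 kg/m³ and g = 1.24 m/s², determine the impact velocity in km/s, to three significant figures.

Rearranging for v: v = [D / (1.69 · (7690/1400)^0.29 · 7760^0.8 · 1.24^-0.2)]^(1/0.43).
D = 207000 m.
(7690/1400)^0.29 = 1.639
7760^0.8 = 1294
1.24^-0.2 = 0.9579
Denominator = 1.69 × 1.639 × 1294 × 0.9579 = 3433
D / 3433 = 207000 / 3433 = 60.30
v = 60.30^(1/0.43) = 60.30^2.3256 = 13814 m/s

v ≈ 13.8 km/s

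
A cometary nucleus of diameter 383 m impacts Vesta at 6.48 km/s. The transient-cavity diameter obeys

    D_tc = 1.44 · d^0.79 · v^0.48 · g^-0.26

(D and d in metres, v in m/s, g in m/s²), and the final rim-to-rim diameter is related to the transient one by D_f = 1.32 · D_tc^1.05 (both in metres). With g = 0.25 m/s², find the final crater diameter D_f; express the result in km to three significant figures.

v = 6480 m/s.
d^0.79 = 383^0.79 = 109.8
v^0.48 = 6480^0.48 = 67.54
g^-0.26 = 0.25^-0.26 = 1.434
D_tc = 1.44 × 109.8 × 67.54 × 1.434 = 15310 m
D_f = 1.32 × (15310)^1.05 = 32719 m
     = 32.72 km

D_f ≈ 32.7 km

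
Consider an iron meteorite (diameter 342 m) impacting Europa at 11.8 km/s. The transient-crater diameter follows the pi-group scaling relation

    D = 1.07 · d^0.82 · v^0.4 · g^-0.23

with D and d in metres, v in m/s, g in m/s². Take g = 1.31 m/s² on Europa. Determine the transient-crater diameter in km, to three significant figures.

In SI units: v = 11800 m/s.
d^0.82 = 342^0.82 = 119.6
v^0.4 = 11800^0.4 = 42.54
g^-0.23 = 1.31^-0.23 = 0.9398
D = 1.07 × 119.6 × 42.54 × 0.9398 = 5116 m
   = 5.116 km

D ≈ 5.12 km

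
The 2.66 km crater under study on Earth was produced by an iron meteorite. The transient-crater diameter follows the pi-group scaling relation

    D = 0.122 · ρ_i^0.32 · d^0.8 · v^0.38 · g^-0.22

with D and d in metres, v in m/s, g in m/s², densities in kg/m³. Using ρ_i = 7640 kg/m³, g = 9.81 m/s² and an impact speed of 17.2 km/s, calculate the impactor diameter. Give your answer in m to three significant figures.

d ≈ 135 m

Rearranging for d: d = [D / (0.122 · 7640^0.32 · 17200^0.38 · 9.81^-0.22)]^(1/0.8).
D = 2660 m.
7640^0.32 = 17.48
17200^0.38 = 40.69
9.81^-0.22 = 0.6051
Denominator = 0.122 × 17.48 × 40.69 × 0.6051 = 52.51
D / 52.51 = 2660 / 52.51 = 50.66
d = 50.66^(1/0.8) = 50.66^1.25 = 135.2 m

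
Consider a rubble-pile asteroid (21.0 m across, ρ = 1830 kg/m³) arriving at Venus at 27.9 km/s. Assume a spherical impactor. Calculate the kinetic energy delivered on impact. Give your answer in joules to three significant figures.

v = 27900 m/s.
Mass m = (π/6) ρ d³ = (π/6) × 1830 × (21)³ = 8.874 × 10^6 kg
E = ½ m v² = 0.5 × 8.874 × 10^6 × (27900)² = 3.454 × 10^15 J

E ≈ 3.45 × 10^15 J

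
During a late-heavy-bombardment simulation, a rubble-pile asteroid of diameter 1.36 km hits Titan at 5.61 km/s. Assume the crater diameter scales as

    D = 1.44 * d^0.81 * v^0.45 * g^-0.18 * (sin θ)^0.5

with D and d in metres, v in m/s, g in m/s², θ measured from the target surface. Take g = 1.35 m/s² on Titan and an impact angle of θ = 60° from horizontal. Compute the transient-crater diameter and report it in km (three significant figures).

D ≈ 21.3 km

In SI units: d = 1360 m, v = 5610 m/s.
d^0.81 = 1360^0.81 = 345.3
v^0.45 = 5610^0.45 = 48.64
g^-0.18 = 1.35^-0.18 = 0.9474
(sin 60°)^0.5 = 0.8660^0.5 = 0.9306
D = 1.44 × 345.3 × 48.64 × 0.9474 × 0.9306 = 21323 m
   = 21.32 km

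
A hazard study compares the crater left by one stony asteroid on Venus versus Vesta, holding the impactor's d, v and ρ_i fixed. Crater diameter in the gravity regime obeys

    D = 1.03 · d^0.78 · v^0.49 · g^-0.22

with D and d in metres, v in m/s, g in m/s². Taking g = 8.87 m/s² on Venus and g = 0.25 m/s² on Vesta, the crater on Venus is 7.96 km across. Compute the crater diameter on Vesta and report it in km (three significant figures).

All impactor-dependent factors cancel in the ratio, leaving D_Vesta/D_Venus = (g_Vesta/g_Venus)^-0.22.
(0.25/8.87)^-0.22 = 0.02818^-0.22 = 2.193
D_Vesta = 2.193 × 7.96 km = 17.5 km

D ≈ 17.5 km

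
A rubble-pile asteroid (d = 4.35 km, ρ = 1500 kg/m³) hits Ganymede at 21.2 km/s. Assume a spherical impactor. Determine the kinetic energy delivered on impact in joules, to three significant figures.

E ≈ 1.45 × 10^22 J

d = 4350 m; v = 21200 m/s.
Mass m = (π/6) ρ d³ = (π/6) × 1500 × (4350)³ = 6.465 × 10^13 kg
E = ½ m v² = 0.5 × 6.465 × 10^13 × (21200)² = 1.453 × 10^22 J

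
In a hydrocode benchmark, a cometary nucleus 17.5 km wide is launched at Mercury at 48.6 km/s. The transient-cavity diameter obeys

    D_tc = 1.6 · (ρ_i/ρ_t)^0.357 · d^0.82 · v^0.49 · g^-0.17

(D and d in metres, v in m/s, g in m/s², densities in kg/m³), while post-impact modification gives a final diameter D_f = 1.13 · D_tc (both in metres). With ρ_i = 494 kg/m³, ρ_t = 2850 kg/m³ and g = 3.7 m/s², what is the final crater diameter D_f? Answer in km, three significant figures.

D_f ≈ 462 km

In SI: d = 17500 m, v = 48600 m/s.
(ρ_i/ρ_t)^0.357 = (494/2850)^0.357 = 0.5349
d^0.82 = 17500^0.82 = 3015
v^0.49 = 48600^0.49 = 197.9
g^-0.17 = 3.7^-0.17 = 0.8006
D_tc = 1.6 × 0.5349 × 3015 × 197.9 × 0.8006 = 4.088 × 10^5 m
D_f = 1.13 × 4.088 × 10^5 = 4.619 × 10^5 m
     = 461.9 km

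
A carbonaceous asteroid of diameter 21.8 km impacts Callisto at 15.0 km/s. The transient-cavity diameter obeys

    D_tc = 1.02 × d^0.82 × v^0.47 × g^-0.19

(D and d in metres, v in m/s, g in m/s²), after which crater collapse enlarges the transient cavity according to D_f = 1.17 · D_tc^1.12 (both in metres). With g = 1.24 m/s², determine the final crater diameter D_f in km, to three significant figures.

D_f ≈ 1740 km

In SI: d = 21800 m, v = 15000 m/s.
d^0.82 = 21800^0.82 = 3610
v^0.47 = 15000^0.47 = 91.78
g^-0.19 = 1.24^-0.19 = 0.9600
D_tc = 1.02 × 3610 × 91.78 × 0.9600 = 3.244 × 10^5 m
D_f = 1.17 × (3.244 × 10^5)^1.12 = 1.740 × 10^6 m
     = 1740 km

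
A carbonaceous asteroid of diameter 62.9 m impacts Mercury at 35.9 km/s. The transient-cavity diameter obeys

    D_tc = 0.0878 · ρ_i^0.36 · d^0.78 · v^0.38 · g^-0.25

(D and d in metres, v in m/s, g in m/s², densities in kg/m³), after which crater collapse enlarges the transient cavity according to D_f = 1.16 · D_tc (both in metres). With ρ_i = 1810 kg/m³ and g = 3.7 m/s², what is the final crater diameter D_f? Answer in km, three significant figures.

D_f ≈ 1.49 km

v = 35900 m/s.
ρ_i^0.36 = 1810^0.36 = 14.89
d^0.78 = 62.9^0.78 = 25.29
v^0.38 = 35900^0.38 = 53.82
g^-0.25 = 3.7^-0.25 = 0.7210
D_tc = 0.0878 × 14.89 × 25.29 × 53.82 × 0.7210 = 1283 m
D_f = 1.16 × 1283 = 1488 m
     = 1.488 km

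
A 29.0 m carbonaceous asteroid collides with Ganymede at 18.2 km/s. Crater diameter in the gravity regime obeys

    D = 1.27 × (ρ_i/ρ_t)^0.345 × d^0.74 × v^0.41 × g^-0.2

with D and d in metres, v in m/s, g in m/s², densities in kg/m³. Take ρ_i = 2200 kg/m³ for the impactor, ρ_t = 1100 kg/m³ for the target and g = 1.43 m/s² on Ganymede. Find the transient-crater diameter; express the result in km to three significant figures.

In SI units: v = 18200 m/s.
(ρ_i/ρ_t)^0.345 = (2200/1100)^0.345 = 1.270
d^0.74 = 29^0.74 = 12.08
v^0.41 = 18200^0.41 = 55.80
g^-0.2 = 1.43^-0.2 = 0.9310
D = 1.27 × 1.270 × 12.08 × 55.80 × 0.9310 = 1012 m
   = 1.012 km

D ≈ 1.01 km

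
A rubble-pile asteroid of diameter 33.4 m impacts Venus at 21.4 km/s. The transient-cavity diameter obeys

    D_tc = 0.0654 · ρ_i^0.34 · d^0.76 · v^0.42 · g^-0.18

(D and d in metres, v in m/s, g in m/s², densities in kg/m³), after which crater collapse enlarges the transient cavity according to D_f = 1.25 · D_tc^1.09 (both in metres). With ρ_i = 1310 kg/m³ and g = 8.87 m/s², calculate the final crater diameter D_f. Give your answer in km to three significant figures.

v = 21400 m/s.
ρ_i^0.34 = 1310^0.34 = 11.48
d^0.76 = 33.4^0.76 = 14.39
v^0.42 = 21400^0.42 = 65.88
g^-0.18 = 8.87^-0.18 = 0.6751
D_tc = 0.0654 × 11.48 × 14.39 × 65.88 × 0.6751 = 480.5 m
D_f = 1.25 × (480.5)^1.09 = 1047 m
     = 1.047 km

D_f ≈ 1.05 km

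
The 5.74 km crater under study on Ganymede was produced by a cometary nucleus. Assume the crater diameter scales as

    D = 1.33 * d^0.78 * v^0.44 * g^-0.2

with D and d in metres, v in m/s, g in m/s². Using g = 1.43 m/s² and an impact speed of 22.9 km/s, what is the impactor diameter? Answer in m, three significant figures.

Rearranging for d: d = [D / (1.33 · 22900^0.44 · 1.43^-0.2)]^(1/0.78).
D = 5740 m.
22900^0.44 = 82.86
1.43^-0.2 = 0.9310
Denominator = 1.33 × 82.86 × 0.9310 = 102.6
D / 102.6 = 5740 / 102.6 = 55.95
d = 55.95^(1/0.78) = 55.95^1.2821 = 174.1 m

d ≈ 174 m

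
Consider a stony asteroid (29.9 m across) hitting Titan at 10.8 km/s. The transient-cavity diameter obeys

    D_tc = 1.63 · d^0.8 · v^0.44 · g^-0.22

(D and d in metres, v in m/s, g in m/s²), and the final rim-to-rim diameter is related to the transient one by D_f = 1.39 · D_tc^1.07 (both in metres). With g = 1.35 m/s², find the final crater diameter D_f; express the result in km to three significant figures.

D_f ≈ 3.17 km

v = 10800 m/s.
d^0.8 = 29.9^0.8 = 15.15
v^0.44 = 10800^0.44 = 59.53
g^-0.22 = 1.35^-0.22 = 0.9361
D_tc = 1.63 × 15.15 × 59.53 × 0.9361 = 1376 m
D_f = 1.39 × (1376)^1.07 = 3172 m
     = 3.172 km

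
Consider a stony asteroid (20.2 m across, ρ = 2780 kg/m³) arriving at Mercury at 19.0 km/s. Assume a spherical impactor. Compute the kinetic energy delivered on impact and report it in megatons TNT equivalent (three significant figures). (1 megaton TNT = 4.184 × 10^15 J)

v = 19000 m/s.
Mass m = (π/6) ρ d³ = (π/6) × 2780 × (20.2)³ = 1.200 × 10^7 kg
E = ½ m v² = 0.5 × 1.200 × 10^7 × (19000)² = 2.166 × 10^15 J
   = 2.166 × 10^15 / 4.184×10^15 = 0.5177 Mt

E ≈ 0.518 Mt TNT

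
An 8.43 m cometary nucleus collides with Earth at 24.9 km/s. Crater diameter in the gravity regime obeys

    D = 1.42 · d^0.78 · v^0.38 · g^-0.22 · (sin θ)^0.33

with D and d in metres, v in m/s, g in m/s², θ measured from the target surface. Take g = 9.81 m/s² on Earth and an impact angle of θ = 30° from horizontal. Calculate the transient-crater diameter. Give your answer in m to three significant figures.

In SI units: v = 24900 m/s.
d^0.78 = 8.43^0.78 = 5.274
v^0.38 = 24900^0.38 = 46.83
g^-0.22 = 9.81^-0.22 = 0.6051
(sin 30°)^0.33 = 0.5000^0.33 = 0.7955
D = 1.42 × 5.274 × 46.83 × 0.6051 × 0.7955 = 168.8 m

D ≈ 169 m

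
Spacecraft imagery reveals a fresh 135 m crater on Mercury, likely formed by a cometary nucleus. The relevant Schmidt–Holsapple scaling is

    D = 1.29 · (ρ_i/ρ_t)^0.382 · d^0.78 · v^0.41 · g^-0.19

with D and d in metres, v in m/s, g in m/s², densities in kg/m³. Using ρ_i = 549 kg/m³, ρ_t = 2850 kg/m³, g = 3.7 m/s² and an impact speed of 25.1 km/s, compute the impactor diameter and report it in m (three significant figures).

Rearranging for d: d = [D / (1.29 · (549/2850)^0.382 · 25100^0.41 · 3.7^-0.19)]^(1/0.78).
(549/2850)^0.382 = 0.5330
25100^0.41 = 63.66
3.7^-0.19 = 0.7799
Denominator = 1.29 × 0.5330 × 63.66 × 0.7799 = 34.14
D / 34.14 = 135 / 34.14 = 3.954
d = 3.954^(1/0.78) = 3.954^1.2821 = 5.827 m

d ≈ 5.83 m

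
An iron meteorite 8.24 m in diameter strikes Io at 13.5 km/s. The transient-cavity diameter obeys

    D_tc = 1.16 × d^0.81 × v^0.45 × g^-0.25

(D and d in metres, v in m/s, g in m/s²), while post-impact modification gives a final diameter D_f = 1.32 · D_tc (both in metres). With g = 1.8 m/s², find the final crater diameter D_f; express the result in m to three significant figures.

v = 13500 m/s.
d^0.81 = 8.24^0.81 = 5.520
v^0.45 = 13500^0.45 = 72.22
g^-0.25 = 1.8^-0.25 = 0.8633
D_tc = 1.16 × 5.520 × 72.22 × 0.8633 = 399.2 m
D_f = 1.32 × 399.2 = 526.9 m

D_f ≈ 527 m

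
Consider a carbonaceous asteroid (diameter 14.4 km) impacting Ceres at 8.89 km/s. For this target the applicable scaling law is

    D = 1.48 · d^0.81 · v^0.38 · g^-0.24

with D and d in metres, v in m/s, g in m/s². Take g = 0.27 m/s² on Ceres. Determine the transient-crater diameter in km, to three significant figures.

D ≈ 150 km

In SI units: d = 14400 m, v = 8890 m/s.
d^0.81 = 14400^0.81 = 2335
v^0.38 = 8890^0.38 = 31.67
g^-0.24 = 0.27^-0.24 = 1.369
D = 1.48 × 2335 × 31.67 × 1.369 = 1.498 × 10^5 m
   = 149.8 km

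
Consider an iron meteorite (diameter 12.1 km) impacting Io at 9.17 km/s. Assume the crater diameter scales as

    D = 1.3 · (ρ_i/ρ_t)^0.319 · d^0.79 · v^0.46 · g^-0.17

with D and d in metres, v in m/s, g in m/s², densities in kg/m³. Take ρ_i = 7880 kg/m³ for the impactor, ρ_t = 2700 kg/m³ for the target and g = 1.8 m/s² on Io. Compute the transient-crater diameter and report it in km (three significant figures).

D ≈ 185 km

In SI units: d = 12100 m, v = 9170 m/s.
(ρ_i/ρ_t)^0.319 = (7880/2700)^0.319 = 1.407
d^0.79 = 12100^0.79 = 1680
v^0.46 = 9170^0.46 = 66.48
g^-0.17 = 1.8^-0.17 = 0.9049
D = 1.3 × 1.407 × 1680 × 66.48 × 0.9049 = 1.849 × 10^5 m
   = 184.9 km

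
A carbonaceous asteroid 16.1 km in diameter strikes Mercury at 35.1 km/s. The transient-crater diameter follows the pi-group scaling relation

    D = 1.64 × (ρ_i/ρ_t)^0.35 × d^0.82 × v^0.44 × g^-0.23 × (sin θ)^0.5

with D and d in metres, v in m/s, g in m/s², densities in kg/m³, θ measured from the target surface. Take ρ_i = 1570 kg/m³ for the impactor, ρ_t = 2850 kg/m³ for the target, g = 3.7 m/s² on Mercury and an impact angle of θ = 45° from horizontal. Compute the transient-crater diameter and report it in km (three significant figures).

D ≈ 233 km

In SI units: d = 16100 m, v = 35100 m/s.
(ρ_i/ρ_t)^0.35 = (1570/2850)^0.35 = 0.8117
d^0.82 = 16100^0.82 = 2816
v^0.44 = 35100^0.44 = 99.99
g^-0.23 = 3.7^-0.23 = 0.7401
(sin 45°)^0.5 = 0.7071^0.5 = 0.8409
D = 1.64 × 0.8117 × 2816 × 99.99 × 0.7401 × 0.8409 = 2.333 × 10^5 m
   = 233.3 km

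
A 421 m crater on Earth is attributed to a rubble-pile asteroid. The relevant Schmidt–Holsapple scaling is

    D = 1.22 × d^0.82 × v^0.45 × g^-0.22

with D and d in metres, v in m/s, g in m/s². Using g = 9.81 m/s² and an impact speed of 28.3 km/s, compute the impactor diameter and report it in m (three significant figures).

d ≈ 8.28 m

Rearranging for d: d = [D / (1.22 · 28300^0.45 · 9.81^-0.22)]^(1/0.82).
28300^0.45 = 100.8
9.81^-0.22 = 0.6051
Denominator = 1.22 × 100.8 × 0.6051 = 74.41
D / 74.41 = 421 / 74.41 = 5.658
d = 5.658^(1/0.82) = 5.658^1.2195 = 8.277 m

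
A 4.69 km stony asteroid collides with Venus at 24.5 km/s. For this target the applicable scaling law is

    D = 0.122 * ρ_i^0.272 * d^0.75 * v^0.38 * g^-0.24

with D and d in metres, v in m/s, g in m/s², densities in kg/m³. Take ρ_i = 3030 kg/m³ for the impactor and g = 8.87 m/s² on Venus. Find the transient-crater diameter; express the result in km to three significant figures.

D ≈ 16.9 km

In SI units: d = 4690 m, v = 24500 m/s.
ρ_i^0.272 = 3030^0.272 = 8.850
d^0.75 = 4690^0.75 = 566.7
v^0.38 = 24500^0.38 = 46.55
g^-0.24 = 8.87^-0.24 = 0.5922
D = 0.122 × 8.850 × 566.7 × 46.55 × 0.5922 = 16867 m
   = 16.87 km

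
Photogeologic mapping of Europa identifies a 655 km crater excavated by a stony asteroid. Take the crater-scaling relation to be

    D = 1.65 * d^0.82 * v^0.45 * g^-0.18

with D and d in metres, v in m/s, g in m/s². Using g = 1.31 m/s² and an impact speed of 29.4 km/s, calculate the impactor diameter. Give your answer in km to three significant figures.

Rearranging for d: d = [D / (1.65 · 29400^0.45 · 1.31^-0.18)]^(1/0.82).
D = 655000 m.
29400^0.45 = 102.5
1.31^-0.18 = 0.9526
Denominator = 1.65 × 102.5 × 0.9526 = 161.1
D / 161.1 = 655000 / 161.1 = 4066
d = 4066^(1/0.82) = 4066^1.2195 = 25199 m

d ≈ 25.2 km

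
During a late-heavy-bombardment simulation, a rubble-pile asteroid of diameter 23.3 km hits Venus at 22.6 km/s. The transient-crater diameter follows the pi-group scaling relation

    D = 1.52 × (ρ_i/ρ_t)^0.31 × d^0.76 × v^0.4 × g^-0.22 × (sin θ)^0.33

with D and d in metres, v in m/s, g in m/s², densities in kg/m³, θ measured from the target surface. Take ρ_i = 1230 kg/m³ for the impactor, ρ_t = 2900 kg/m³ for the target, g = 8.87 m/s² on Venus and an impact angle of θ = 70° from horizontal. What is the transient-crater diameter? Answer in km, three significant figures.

In SI units: d = 23300 m, v = 22600 m/s.
(ρ_i/ρ_t)^0.31 = (1230/2900)^0.31 = 0.7665
d^0.76 = 23300^0.76 = 2085
v^0.4 = 22600^0.4 = 55.16
g^-0.22 = 8.87^-0.22 = 0.6187
(sin 70°)^0.33 = 0.9397^0.33 = 0.9797
D = 1.52 × 0.7665 × 2085 × 55.16 × 0.6187 × 0.9797 = 81219 m
   = 81.22 km

D ≈ 81.2 km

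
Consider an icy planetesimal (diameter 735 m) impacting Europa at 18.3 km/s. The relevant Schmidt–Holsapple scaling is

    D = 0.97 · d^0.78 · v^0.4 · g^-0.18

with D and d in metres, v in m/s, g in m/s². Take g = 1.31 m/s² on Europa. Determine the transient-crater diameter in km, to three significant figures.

In SI units: v = 18300 m/s.
d^0.78 = 735^0.78 = 172.1
v^0.4 = 18300^0.4 = 50.70
g^-0.18 = 1.31^-0.18 = 0.9526
D = 0.97 × 172.1 × 50.70 × 0.9526 = 8063 m
   = 8.063 km

D ≈ 8.06 km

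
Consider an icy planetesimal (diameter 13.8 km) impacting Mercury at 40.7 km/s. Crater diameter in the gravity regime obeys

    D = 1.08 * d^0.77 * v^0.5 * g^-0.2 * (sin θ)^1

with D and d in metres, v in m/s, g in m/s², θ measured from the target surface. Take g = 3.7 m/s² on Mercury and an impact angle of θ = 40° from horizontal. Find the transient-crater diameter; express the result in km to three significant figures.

D ≈ 166 km

In SI units: d = 13800 m, v = 40700 m/s.
d^0.77 = 13800^0.77 = 1541
v^0.5 = 40700^0.5 = 201.7
g^-0.2 = 3.7^-0.2 = 0.7698
(sin 40°)^1 = 0.6428^1 = 0.6428
D = 1.08 × 1541 × 201.7 × 0.7698 × 0.6428 = 1.661 × 10^5 m
   = 166.1 km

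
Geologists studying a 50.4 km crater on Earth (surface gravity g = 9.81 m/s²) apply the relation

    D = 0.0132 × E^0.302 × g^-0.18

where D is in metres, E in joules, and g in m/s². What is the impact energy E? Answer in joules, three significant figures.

E ≈ 2.43 × 10^22 J

Rearranging: E = [D / (0.0132 · g^-0.18)]^(1/0.302).
D = 50400 m.
g^-0.18 = 9.81^-0.18 = 0.6630
D / (0.0132 × 0.6630) = 50400 / (8.752 × 10^-3) = 5.759 × 10^6
E = (5.759 × 10^6)^3.3113 = 2.430 × 10^22 J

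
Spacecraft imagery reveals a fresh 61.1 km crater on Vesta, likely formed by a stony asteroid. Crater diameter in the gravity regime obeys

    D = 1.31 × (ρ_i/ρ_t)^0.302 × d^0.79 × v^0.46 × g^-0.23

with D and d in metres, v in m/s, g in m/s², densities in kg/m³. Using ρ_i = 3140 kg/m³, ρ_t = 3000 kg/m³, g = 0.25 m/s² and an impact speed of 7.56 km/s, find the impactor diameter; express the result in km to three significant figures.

Rearranging for d: d = [D / (1.31 · (3140/3000)^0.302 · 7560^0.46 · 0.25^-0.23)]^(1/0.79).
D = 61100 m.
(3140/3000)^0.302 = 1.014
7560^0.46 = 60.83
0.25^-0.23 = 1.376
Denominator = 1.31 × 1.014 × 60.83 × 1.376 = 111.2
D / 111.2 = 61100 / 111.2 = 549.5
d = 549.5^(1/0.79) = 549.5^1.2658 = 2939 m

d ≈ 2.94 km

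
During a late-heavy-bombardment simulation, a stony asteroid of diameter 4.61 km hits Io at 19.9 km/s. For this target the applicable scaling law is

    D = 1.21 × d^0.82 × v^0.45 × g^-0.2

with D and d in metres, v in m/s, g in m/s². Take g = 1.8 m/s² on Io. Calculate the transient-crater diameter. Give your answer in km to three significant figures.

In SI units: d = 4610 m, v = 19900 m/s.
d^0.82 = 4610^0.82 = 1010
v^0.45 = 19900^0.45 = 86.00
g^-0.2 = 1.8^-0.2 = 0.8891
D = 1.21 × 1010 × 86.00 × 0.8891 = 93445 m
   = 93.44 km

D ≈ 93.4 km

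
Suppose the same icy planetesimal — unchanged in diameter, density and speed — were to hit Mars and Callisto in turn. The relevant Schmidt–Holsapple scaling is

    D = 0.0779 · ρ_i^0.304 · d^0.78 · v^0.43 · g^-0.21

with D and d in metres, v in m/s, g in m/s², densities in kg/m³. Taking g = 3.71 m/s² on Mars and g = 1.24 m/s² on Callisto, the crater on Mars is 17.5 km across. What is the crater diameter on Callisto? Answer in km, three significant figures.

All impactor-dependent factors cancel in the ratio, leaving D_Callisto/D_Mars = (g_Callisto/g_Mars)^-0.21.
(1.24/3.71)^-0.21 = 0.3342^-0.21 = 1.259
D_Callisto = 1.259 × 17.5 km = 22.0 km

D ≈ 22.0 km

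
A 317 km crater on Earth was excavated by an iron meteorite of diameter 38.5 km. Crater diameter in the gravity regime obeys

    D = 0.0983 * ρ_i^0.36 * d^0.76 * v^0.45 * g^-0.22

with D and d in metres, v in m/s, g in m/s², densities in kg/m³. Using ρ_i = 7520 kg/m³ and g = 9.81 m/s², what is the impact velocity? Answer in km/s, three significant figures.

Rearranging for v: v = [D / (0.0983 · 7520^0.36 · 38500^0.76 · 9.81^-0.22)]^(1/0.45).
D = 317000 m.
7520^0.36 = 24.86
38500^0.76 = 3055
9.81^-0.22 = 0.6051
Denominator = 0.0983 × 24.86 × 3055 × 0.6051 = 4517
D / 4517 = 317000 / 4517 = 70.18
v = 70.18^(1/0.45) = 70.18^2.2222 = 12666 m/s

v ≈ 12.7 km/s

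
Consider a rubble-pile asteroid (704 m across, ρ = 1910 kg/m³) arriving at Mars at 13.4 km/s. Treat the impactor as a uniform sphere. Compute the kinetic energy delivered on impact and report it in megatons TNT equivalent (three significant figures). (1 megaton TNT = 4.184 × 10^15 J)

E ≈ 7490 Mt TNT

v = 13400 m/s.
Mass m = (π/6) ρ d³ = (π/6) × 1910 × (704)³ = 3.489 × 10^11 kg
E = ½ m v² = 0.5 × 3.489 × 10^11 × (13400)² = 3.132 × 10^19 J
   = 3.132 × 10^19 / 4.184×10^15 = 7486 Mt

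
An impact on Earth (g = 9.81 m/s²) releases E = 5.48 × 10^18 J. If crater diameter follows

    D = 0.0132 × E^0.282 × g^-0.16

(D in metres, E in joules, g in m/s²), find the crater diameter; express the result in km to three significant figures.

D ≈ 1.76 km

E^0.282 = (5.48 × 10^18)^0.282 = 1.925 × 10^5
g^-0.16 = 9.81^-0.16 = 0.6940
D = 0.0132 × 1.925 × 10^5 × 0.6940 = 1763 m
   = 1.763 km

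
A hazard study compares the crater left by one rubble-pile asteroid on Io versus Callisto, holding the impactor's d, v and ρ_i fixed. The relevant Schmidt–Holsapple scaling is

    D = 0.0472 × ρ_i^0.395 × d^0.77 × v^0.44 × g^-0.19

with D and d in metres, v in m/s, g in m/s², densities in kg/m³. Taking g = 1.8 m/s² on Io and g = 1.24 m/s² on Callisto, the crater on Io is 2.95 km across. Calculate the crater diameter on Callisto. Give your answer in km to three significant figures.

All impactor-dependent factors cancel in the ratio, leaving D_Callisto/D_Io = (g_Callisto/g_Io)^-0.19.
(1.24/1.8)^-0.19 = 0.6889^-0.19 = 1.073
D_Callisto = 1.073 × 2.95 km = 3.17 km

D ≈ 3.17 km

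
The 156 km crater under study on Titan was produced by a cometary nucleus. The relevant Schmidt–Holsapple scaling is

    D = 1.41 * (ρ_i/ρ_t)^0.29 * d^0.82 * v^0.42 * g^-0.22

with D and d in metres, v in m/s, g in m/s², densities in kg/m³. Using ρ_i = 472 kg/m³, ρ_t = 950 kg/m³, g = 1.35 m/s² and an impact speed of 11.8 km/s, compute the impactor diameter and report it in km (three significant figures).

Rearranging for d: d = [D / (1.41 · (472/950)^0.29 · 11800^0.42 · 1.35^-0.22)]^(1/0.82).
D = 156000 m.
(472/950)^0.29 = 0.8164
11800^0.42 = 51.31
1.35^-0.22 = 0.9361
Denominator = 1.41 × 0.8164 × 51.31 × 0.9361 = 55.29
D / 55.29 = 156000 / 55.29 = 2821
d = 2821^(1/0.82) = 2821^1.2195 = 16135 m

d ≈ 16.1 km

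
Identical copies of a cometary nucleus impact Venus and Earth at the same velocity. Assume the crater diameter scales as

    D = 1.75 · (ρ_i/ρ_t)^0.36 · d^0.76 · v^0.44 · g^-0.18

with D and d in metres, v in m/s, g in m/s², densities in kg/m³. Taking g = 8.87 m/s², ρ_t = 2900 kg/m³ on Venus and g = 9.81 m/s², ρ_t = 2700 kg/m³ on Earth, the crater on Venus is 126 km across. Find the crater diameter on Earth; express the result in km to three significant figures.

D ≈ 127 km

The impactor-only factors (d, v, ρ_i) cancel in the ratio, leaving D_Earth/D_Venus = (g_Earth/g_Venus)^-0.18 · (ρ_t,Venus/ρ_t,Earth)^0.36.
(9.81/8.87)^-0.18 = 1.106^-0.18 = 0.9820
(2900/2700)^0.36 = 1.074^0.36 = 1.026
Ratio = 0.9820 × 1.026 = 1.008
D_Earth = 1.008 × 126 km = 127 km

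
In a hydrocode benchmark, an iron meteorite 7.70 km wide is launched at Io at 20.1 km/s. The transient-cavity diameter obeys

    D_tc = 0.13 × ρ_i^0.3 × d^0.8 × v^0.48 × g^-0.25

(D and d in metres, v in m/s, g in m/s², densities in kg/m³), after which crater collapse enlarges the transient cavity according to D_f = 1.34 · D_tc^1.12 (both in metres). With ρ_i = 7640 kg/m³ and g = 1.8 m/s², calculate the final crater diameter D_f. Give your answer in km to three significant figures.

D_f ≈ 1460 km

In SI: d = 7700 m, v = 20100 m/s.
ρ_i^0.3 = 7640^0.3 = 14.62
d^0.8 = 7700^0.8 = 1286
v^0.48 = 20100^0.48 = 116.3
g^-0.25 = 1.8^-0.25 = 0.8633
D_tc = 0.13 × 14.62 × 1286 × 116.3 × 0.8633 = 2.454 × 10^5 m
D_f = 1.34 × (2.454 × 10^5)^1.12 = 1.458 × 10^6 m
     = 1458 km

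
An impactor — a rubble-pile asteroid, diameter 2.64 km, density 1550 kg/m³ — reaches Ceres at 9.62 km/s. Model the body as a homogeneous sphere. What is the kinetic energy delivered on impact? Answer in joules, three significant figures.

d = 2640 m; v = 9620 m/s.
Mass m = (π/6) ρ d³ = (π/6) × 1550 × (2640)³ = 1.493 × 10^13 kg
E = ½ m v² = 0.5 × 1.493 × 10^13 × (9620)² = 6.908 × 10^20 J

E ≈ 6.91 × 10^20 J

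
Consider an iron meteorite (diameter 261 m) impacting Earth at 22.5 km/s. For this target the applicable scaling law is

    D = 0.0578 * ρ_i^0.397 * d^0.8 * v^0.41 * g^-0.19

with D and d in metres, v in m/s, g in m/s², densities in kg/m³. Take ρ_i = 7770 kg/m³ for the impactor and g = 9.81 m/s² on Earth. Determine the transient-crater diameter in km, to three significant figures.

D ≈ 6.85 km

In SI units: v = 22500 m/s.
ρ_i^0.397 = 7770^0.397 = 35.03
d^0.8 = 261^0.8 = 85.77
v^0.41 = 22500^0.41 = 60.87
g^-0.19 = 9.81^-0.19 = 0.6480
D = 0.0578 × 35.03 × 85.77 × 60.87 × 0.6480 = 6850 m
   = 6.850 km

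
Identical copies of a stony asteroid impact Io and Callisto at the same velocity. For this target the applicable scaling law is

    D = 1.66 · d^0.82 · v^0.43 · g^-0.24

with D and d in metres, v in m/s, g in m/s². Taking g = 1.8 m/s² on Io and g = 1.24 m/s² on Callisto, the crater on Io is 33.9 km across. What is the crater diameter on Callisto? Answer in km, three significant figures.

D ≈ 37.1 km

All impactor-dependent factors cancel in the ratio, leaving D_Callisto/D_Io = (g_Callisto/g_Io)^-0.24.
(1.24/1.8)^-0.24 = 0.6889^-0.24 = 1.094
D_Callisto = 1.094 × 33.9 km = 37.1 km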